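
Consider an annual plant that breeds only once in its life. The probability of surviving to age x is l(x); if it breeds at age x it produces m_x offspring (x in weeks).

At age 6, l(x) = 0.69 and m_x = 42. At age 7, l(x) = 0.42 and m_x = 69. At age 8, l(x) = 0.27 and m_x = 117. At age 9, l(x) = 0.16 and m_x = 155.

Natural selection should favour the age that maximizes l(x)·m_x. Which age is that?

Expected offspring if breeding at age x = l(x) × m_x:
  age 6: 0.69 × 42 = 28.980
  age 7: 0.42 × 69 = 28.980
  age 8: 0.27 × 117 = 31.590
  age 9: 0.16 × 155 = 24.800
Maximum at age 8 (31.590).

8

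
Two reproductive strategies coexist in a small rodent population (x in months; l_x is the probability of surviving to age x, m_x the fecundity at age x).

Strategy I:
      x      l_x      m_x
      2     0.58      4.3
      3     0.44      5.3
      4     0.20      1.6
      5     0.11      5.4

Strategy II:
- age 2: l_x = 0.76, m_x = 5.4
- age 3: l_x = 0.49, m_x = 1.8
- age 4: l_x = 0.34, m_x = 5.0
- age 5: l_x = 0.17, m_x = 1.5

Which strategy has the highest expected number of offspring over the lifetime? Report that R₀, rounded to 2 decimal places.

Strategy I: R₀ = 0.58×4.3 + 0.44×5.3 + 0.20×1.6 + 0.11×5.4 = 5.7400
Strategy II: R₀ = 0.76×5.4 + 0.49×1.8 + 0.34×5.0 + 0.17×1.5 = 6.9410
Highest R₀: strategy II with 6.9410.

6.94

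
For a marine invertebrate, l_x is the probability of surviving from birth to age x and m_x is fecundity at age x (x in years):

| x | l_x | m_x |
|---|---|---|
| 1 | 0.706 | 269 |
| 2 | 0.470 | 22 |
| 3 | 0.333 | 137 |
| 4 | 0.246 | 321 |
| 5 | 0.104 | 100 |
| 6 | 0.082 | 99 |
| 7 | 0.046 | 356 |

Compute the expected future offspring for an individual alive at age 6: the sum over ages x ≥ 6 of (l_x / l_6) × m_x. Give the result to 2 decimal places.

l_6 = 0.082. Conditional survival from age 6 to x is l_x / l_6.
  x=6: (0.082/0.082) × 99 = 99.0000
  x=7: (0.046/0.082) × 356 = 199.7073
Sum = 99.0000 + 199.7073 = 298.7073

298.71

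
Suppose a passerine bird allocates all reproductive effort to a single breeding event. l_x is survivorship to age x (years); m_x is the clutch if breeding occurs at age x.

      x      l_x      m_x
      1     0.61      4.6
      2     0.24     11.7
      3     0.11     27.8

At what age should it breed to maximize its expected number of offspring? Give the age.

3

Expected offspring if breeding at age x = l_x × m_x:
  age 1: 0.61 × 4.6 = 2.806
  age 2: 0.24 × 11.7 = 2.808
  age 3: 0.11 × 27.8 = 3.058
Maximum at age 3 (3.058).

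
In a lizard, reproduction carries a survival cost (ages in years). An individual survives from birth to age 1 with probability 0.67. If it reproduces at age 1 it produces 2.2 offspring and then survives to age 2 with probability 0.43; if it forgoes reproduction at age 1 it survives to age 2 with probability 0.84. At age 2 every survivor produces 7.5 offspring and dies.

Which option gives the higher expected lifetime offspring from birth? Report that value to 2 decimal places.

4.22

breed at age 1: R₀ = 0.67 × (2.2 + 0.43 × 7.5) = 0.67 × 5.4250 = 3.6348
delay to age 2: R₀ = 0.67 × (0.84 × 7.5) = 0.67 × 6.3000 = 4.2210
Higher: delay to age 2 (4.2210).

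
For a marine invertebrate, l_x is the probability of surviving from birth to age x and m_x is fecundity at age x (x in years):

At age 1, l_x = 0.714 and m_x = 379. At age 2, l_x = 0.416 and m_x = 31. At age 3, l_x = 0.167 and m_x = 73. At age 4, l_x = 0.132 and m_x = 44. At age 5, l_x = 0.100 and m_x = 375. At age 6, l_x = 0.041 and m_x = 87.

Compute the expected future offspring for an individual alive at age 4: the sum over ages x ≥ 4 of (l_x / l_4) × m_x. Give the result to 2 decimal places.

l_4 = 0.132. Conditional survival from age 4 to x is l_x / l_4.
  x=4: (0.132/0.132) × 44 = 44.0000
  x=5: (0.100/0.132) × 375 = 284.0909
  x=6: (0.041/0.132) × 87 = 27.0227
Sum = 44.0000 + 284.0909 + 27.0227 = 355.1136

355.11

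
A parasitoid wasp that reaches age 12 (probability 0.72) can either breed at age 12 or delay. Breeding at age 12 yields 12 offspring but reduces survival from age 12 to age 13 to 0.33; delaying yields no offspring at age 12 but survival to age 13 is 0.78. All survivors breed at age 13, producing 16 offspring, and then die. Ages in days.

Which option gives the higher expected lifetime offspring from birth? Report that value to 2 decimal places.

12.44

breed at age 12: R₀ = 0.72 × (12 + 0.33 × 16) = 0.72 × 17.2800 = 12.4416
delay to age 13: R₀ = 0.72 × (0.78 × 16) = 0.72 × 12.4800 = 8.9856
Higher: breed at age 12 (12.4416).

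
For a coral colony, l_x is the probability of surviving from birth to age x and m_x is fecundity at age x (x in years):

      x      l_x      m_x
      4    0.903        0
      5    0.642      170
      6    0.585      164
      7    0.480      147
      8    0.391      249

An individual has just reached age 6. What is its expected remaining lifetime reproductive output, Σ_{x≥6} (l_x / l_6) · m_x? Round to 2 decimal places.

451.04

l_6 = 0.585. Conditional survival from age 6 to x is l_x / l_6.
  x=6: (0.585/0.585) × 164 = 164.0000
  x=7: (0.480/0.585) × 147 = 120.6154
  x=8: (0.391/0.585) × 249 = 166.4256
Sum = 164.0000 + 120.6154 + 166.4256 = 451.0410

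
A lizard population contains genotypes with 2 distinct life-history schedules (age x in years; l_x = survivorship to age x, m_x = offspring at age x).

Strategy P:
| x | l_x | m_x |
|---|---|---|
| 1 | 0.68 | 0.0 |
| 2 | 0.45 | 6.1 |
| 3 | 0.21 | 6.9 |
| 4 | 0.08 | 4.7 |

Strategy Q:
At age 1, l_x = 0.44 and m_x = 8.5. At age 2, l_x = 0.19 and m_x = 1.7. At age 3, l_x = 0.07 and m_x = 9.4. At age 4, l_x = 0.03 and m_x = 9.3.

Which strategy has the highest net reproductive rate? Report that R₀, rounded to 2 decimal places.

5.00

Strategy P: R₀ = 0.68×0.0 + 0.45×6.1 + 0.21×6.9 + 0.08×4.7 = 4.5700
Strategy Q: R₀ = 0.44×8.5 + 0.19×1.7 + 0.07×9.4 + 0.03×9.3 = 5.0000
Highest R₀: strategy Q with 5.0000.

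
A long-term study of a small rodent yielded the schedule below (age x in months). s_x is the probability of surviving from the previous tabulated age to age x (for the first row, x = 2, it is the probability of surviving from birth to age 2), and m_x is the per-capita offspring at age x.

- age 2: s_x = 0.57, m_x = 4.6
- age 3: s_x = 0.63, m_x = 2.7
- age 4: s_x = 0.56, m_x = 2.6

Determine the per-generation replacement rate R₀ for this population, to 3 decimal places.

Survivorship from birth: l_x = s_2·s_3·…·s_x.
  l_2 = 0.57000
  l_3 = 0.35910
  l_4 = 0.20110
R₀ = Σ l_x m_x:
  age 2: 0.57000 × 4.6 = 2.6220
  age 3: 0.35910 × 2.7 = 0.9696
  age 4: 0.20110 × 2.6 = 0.5229
R₀ = 2.6220 + 0.9696 + 0.5229 = 4.1144

4.114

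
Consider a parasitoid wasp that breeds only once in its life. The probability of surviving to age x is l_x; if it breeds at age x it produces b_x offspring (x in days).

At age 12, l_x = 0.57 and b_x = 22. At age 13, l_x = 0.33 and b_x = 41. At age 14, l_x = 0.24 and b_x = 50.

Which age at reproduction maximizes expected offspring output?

Expected offspring if breeding at age x = l_x × b_x:
  age 12: 0.57 × 22 = 12.540
  age 13: 0.33 × 41 = 13.530
  age 14: 0.24 × 50 = 12.000
Maximum at age 13 (13.530).

13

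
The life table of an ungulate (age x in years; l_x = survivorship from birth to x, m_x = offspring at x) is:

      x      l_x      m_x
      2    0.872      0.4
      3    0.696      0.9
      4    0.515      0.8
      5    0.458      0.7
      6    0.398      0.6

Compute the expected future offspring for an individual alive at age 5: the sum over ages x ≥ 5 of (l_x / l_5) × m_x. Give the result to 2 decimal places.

l_5 = 0.458. Conditional survival from age 5 to x is l_x / l_5.
  x=5: (0.458/0.458) × 0.7 = 0.7000
  x=6: (0.398/0.458) × 0.6 = 0.5214
Sum = 0.7000 + 0.5214 = 1.2214

1.22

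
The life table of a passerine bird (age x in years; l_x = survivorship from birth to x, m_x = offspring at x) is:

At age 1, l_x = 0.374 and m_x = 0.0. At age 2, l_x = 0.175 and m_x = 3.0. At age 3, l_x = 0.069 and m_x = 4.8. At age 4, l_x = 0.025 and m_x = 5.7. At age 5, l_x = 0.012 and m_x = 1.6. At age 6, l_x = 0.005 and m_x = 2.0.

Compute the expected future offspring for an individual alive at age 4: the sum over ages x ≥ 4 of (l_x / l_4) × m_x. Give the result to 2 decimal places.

6.87

l_4 = 0.025. Conditional survival from age 4 to x is l_x / l_4.
  x=4: (0.025/0.025) × 5.7 = 5.7000
  x=5: (0.012/0.025) × 1.6 = 0.7680
  x=6: (0.005/0.025) × 2.0 = 0.4000
Sum = 5.7000 + 0.7680 + 0.4000 = 6.8680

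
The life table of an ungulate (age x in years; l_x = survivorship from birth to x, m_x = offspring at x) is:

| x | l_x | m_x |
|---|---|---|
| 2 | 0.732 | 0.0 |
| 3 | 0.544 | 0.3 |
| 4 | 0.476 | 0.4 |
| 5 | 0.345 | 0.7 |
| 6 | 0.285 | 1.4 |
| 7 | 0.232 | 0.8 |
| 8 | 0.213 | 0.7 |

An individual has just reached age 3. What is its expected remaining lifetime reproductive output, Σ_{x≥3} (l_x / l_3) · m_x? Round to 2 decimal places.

l_3 = 0.544. Conditional survival from age 3 to x is l_x / l_3.
  x=3: (0.544/0.544) × 0.3 = 0.3000
  x=4: (0.476/0.544) × 0.4 = 0.3500
  x=5: (0.345/0.544) × 0.7 = 0.4439
  x=6: (0.285/0.544) × 1.4 = 0.7335
  x=7: (0.232/0.544) × 0.8 = 0.3412
  x=8: (0.213/0.544) × 0.7 = 0.2741
Sum = 0.3000 + 0.3500 + 0.4439 + 0.7335 + 0.3412 + 0.2741 = 2.4426

2.44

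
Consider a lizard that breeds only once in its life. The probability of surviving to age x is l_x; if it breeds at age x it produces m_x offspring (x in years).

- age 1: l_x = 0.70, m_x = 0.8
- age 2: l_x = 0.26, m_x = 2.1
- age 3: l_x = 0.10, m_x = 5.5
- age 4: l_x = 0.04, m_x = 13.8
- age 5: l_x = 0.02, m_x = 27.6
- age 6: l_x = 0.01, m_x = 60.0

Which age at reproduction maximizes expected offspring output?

6

Expected offspring if breeding at age x = l_x × m_x:
  age 1: 0.70 × 0.8 = 0.560
  age 2: 0.26 × 2.1 = 0.546
  age 3: 0.10 × 5.5 = 0.550
  age 4: 0.04 × 13.8 = 0.552
  age 5: 0.02 × 27.6 = 0.552
  age 6: 0.01 × 60.0 = 0.600
Maximum at age 6 (0.600).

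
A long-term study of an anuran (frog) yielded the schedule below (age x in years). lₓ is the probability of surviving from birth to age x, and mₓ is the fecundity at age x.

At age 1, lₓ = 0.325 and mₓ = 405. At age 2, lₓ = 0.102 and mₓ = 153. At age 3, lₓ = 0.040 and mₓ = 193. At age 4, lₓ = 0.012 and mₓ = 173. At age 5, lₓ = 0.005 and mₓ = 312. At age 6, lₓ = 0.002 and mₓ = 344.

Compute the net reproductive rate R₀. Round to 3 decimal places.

159.275

R₀ = Σ lₓ mₓ:
  age 1: 0.325 × 405 = 131.6250
  age 2: 0.102 × 153 = 15.6060
  age 3: 0.040 × 193 = 7.7200
  age 4: 0.012 × 173 = 2.0760
  age 5: 0.005 × 312 = 1.5600
  age 6: 0.002 × 344 = 0.6880
R₀ = 131.6250 + 15.6060 + 7.7200 + 2.0760 + 1.5600 + 0.6880 = 159.2750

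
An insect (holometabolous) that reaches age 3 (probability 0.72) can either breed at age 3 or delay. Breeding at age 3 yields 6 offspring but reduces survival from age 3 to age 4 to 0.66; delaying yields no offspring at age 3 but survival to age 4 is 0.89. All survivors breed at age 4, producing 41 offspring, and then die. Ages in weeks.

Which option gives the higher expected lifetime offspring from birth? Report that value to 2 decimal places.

26.27

breed at age 3: R₀ = 0.72 × (6 + 0.66 × 41) = 0.72 × 33.0600 = 23.8032
delay to age 4: R₀ = 0.72 × (0.89 × 41) = 0.72 × 36.4900 = 26.2728
Higher: delay to age 4 (26.2728).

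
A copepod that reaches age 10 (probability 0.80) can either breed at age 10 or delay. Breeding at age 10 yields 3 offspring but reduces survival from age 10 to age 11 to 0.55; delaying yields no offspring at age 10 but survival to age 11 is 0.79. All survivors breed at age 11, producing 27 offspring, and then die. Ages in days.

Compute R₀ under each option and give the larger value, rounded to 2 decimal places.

17.06

breed at age 10: R₀ = 0.80 × (3 + 0.55 × 27) = 0.80 × 17.8500 = 14.2800
delay to age 11: R₀ = 0.80 × (0.79 × 27) = 0.80 × 21.3300 = 17.0640
Higher: delay to age 11 (17.0640).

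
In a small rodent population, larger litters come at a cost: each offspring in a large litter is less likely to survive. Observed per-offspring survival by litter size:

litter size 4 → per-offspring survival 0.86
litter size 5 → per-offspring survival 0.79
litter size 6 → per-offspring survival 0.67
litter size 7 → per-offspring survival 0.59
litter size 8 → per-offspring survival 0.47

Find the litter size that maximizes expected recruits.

Expected recruits = c × s(c):
  c=4: 4 × 0.86 = 3.440
  c=5: 5 × 0.79 = 3.950
  c=6: 6 × 0.67 = 4.020
  c=7: 7 × 0.59 = 4.130
  c=8: 8 × 0.47 = 3.760
Maximum at c = 7 (4.130 recruits).

7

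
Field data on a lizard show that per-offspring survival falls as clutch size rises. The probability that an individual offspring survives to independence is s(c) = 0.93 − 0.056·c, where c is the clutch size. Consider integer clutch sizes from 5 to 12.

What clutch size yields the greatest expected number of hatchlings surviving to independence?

Expected hatchlings surviving to independence = c × s(c):
  c=5: 5 × 0.650 = 3.250
  c=6: 6 × 0.594 = 3.564
  c=7: 7 × 0.538 = 3.766
  c=8: 8 × 0.482 = 3.856
  c=9: 9 × 0.426 = 3.834
  c=10: 10 × 0.370 = 3.700
  c=11: 11 × 0.314 = 3.454
  c=12: 12 × 0.258 = 3.096
Maximum at c = 8 (3.856 hatchlings surviving to independence).

8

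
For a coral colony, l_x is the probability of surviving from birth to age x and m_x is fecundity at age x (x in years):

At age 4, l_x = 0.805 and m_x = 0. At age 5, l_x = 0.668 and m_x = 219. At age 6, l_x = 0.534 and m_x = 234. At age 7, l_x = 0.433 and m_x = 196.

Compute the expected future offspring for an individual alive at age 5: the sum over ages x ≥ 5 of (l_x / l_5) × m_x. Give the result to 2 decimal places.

533.11

l_5 = 0.668. Conditional survival from age 5 to x is l_x / l_5.
  x=5: (0.668/0.668) × 219 = 219.0000
  x=6: (0.534/0.668) × 234 = 187.0599
  x=7: (0.433/0.668) × 196 = 127.0479
Sum = 219.0000 + 187.0599 + 127.0479 = 533.1078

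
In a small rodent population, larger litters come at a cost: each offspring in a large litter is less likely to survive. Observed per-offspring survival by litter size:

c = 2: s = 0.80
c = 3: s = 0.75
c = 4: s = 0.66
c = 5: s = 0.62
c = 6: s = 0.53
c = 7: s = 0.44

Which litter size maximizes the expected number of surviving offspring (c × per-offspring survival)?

6

Expected surviving offspring = c × s(c):
  c=2: 2 × 0.80 = 1.600
  c=3: 3 × 0.75 = 2.250
  c=4: 4 × 0.66 = 2.640
  c=5: 5 × 0.62 = 3.100
  c=6: 6 × 0.53 = 3.180
  c=7: 7 × 0.44 = 3.080
Maximum at c = 6 (3.180 surviving offspring).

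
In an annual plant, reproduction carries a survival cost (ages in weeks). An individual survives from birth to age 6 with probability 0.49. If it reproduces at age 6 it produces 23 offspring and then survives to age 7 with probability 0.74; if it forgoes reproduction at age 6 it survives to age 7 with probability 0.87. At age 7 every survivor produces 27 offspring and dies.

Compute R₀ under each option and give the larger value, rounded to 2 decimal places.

21.06

breed at age 6: R₀ = 0.49 × (23 + 0.74 × 27) = 0.49 × 42.9800 = 21.0602
delay to age 7: R₀ = 0.49 × (0.87 × 27) = 0.49 × 23.4900 = 11.5101
Higher: breed at age 6 (21.0602).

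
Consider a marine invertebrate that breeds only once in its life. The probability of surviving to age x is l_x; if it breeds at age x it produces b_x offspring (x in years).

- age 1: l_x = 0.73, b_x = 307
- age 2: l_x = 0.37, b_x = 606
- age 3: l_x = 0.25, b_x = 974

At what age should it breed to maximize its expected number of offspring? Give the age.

Expected offspring if breeding at age x = l_x × b_x:
  age 1: 0.73 × 307 = 224.110
  age 2: 0.37 × 606 = 224.220
  age 3: 0.25 × 974 = 243.500
Maximum at age 3 (243.500).

3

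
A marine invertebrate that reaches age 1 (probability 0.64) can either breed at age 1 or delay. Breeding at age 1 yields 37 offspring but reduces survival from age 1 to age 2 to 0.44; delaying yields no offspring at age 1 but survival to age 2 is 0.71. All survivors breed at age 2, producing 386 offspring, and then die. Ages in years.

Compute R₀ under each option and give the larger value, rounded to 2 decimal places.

breed at age 1: R₀ = 0.64 × (37 + 0.44 × 386) = 0.64 × 206.8400 = 132.3776
delay to age 2: R₀ = 0.64 × (0.71 × 386) = 0.64 × 274.0600 = 175.3984
Higher: delay to age 2 (175.3984).

175.40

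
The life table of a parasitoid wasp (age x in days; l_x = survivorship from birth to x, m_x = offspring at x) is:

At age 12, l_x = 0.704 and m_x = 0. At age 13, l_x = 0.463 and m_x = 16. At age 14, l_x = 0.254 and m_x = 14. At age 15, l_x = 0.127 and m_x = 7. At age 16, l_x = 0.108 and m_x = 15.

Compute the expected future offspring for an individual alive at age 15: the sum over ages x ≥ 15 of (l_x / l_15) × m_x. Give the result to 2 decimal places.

19.76

l_15 = 0.127. Conditional survival from age 15 to x is l_x / l_15.
  x=15: (0.127/0.127) × 7 = 7.0000
  x=16: (0.108/0.127) × 15 = 12.7559
Sum = 7.0000 + 12.7559 = 19.7559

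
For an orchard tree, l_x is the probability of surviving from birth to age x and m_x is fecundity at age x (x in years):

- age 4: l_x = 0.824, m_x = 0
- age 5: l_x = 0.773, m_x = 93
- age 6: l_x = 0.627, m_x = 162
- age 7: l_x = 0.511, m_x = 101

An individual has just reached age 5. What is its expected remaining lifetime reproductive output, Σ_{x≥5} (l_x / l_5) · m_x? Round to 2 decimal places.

l_5 = 0.773. Conditional survival from age 5 to x is l_x / l_5.
  x=5: (0.773/0.773) × 93 = 93.0000
  x=6: (0.627/0.773) × 162 = 131.4023
  x=7: (0.511/0.773) × 101 = 66.7671
Sum = 93.0000 + 131.4023 + 66.7671 = 291.1695

291.17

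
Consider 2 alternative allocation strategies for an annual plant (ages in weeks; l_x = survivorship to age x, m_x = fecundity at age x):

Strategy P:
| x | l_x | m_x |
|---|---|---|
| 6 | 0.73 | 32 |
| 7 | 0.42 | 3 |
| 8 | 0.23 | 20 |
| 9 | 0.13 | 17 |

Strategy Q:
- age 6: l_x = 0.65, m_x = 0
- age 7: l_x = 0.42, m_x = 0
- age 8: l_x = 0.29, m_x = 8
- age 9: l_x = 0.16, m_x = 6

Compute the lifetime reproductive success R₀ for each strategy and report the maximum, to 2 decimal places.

31.43

Strategy P: R₀ = 0.73×32 + 0.42×3 + 0.23×20 + 0.13×17 = 31.4300
Strategy Q: R₀ = 0.65×0 + 0.42×0 + 0.29×8 + 0.16×6 = 3.2800
Highest R₀: strategy P with 31.4300.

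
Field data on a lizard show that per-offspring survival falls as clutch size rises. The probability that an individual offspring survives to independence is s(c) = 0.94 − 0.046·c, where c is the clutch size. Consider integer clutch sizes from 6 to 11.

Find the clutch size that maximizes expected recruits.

Expected recruits = c × s(c):
  c=6: 6 × 0.664 = 3.984
  c=7: 7 × 0.618 = 4.326
  c=8: 8 × 0.572 = 4.576
  c=9: 9 × 0.526 = 4.734
  c=10: 10 × 0.480 = 4.800
  c=11: 11 × 0.434 = 4.774
Maximum at c = 10 (4.800 recruits).

10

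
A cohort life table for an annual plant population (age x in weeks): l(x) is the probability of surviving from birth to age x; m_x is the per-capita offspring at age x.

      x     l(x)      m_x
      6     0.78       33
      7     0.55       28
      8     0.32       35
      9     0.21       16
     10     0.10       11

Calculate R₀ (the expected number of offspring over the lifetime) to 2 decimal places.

R₀ = Σ l(x) m_x:
  age 6: 0.78 × 33 = 25.7400
  age 7: 0.55 × 28 = 15.4000
  age 8: 0.32 × 35 = 11.2000
  age 9: 0.21 × 16 = 3.3600
  age 10: 0.10 × 11 = 1.1000
R₀ = 25.7400 + 15.4000 + 11.2000 + 3.3600 + 1.1000 = 56.8000

56.80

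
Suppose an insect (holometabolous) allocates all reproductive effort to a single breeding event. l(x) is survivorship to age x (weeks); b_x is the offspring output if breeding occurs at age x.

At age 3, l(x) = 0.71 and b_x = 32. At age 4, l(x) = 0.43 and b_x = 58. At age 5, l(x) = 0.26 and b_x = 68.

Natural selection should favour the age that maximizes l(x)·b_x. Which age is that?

Expected offspring if breeding at age x = l(x) × b_x:
  age 3: 0.71 × 32 = 22.720
  age 4: 0.43 × 58 = 24.940
  age 5: 0.26 × 68 = 17.680
Maximum at age 4 (24.940).

4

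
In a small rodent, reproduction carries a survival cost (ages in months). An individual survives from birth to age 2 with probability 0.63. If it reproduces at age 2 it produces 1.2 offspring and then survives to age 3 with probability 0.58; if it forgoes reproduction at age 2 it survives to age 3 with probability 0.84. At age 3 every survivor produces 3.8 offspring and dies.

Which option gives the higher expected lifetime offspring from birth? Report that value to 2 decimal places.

breed at age 2: R₀ = 0.63 × (1.2 + 0.58 × 3.8) = 0.63 × 3.4040 = 2.1445
delay to age 3: R₀ = 0.63 × (0.84 × 3.8) = 0.63 × 3.1920 = 2.0110
Higher: breed at age 2 (2.1445).

2.14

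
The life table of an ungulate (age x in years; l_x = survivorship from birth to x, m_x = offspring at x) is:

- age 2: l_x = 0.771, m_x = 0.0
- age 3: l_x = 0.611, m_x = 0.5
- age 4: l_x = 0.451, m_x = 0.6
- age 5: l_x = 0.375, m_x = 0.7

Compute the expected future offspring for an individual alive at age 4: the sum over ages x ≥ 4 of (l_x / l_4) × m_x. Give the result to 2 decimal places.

1.18

l_4 = 0.451. Conditional survival from age 4 to x is l_x / l_4.
  x=4: (0.451/0.451) × 0.6 = 0.6000
  x=5: (0.375/0.451) × 0.7 = 0.5820
Sum = 0.6000 + 0.5820 = 1.1820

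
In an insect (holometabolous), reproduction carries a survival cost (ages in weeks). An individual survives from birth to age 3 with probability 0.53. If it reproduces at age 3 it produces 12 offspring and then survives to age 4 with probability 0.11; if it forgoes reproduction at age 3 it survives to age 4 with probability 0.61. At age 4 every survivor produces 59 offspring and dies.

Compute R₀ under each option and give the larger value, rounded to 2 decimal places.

19.07

breed at age 3: R₀ = 0.53 × (12 + 0.11 × 59) = 0.53 × 18.4900 = 9.7997
delay to age 4: R₀ = 0.53 × (0.61 × 59) = 0.53 × 35.9900 = 19.0747
Higher: delay to age 4 (19.0747).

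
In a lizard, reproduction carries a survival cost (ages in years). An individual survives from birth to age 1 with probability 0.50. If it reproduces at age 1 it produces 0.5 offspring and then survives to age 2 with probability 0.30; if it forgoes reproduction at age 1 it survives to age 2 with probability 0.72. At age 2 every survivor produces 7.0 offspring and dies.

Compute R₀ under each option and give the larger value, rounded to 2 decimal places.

2.52

breed at age 1: R₀ = 0.50 × (0.5 + 0.30 × 7.0) = 0.50 × 2.6000 = 1.3000
delay to age 2: R₀ = 0.50 × (0.72 × 7.0) = 0.50 × 5.0400 = 2.5200
Higher: delay to age 2 (2.5200).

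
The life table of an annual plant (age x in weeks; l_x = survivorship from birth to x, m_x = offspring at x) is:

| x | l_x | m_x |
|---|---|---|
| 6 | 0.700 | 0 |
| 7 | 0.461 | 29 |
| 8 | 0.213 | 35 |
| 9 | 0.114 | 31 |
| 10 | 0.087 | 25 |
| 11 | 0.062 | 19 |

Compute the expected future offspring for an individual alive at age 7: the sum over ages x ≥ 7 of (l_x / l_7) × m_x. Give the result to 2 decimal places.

60.11

l_7 = 0.461. Conditional survival from age 7 to x is l_x / l_7.
  x=7: (0.461/0.461) × 29 = 29.0000
  x=8: (0.213/0.461) × 35 = 16.1714
  x=9: (0.114/0.461) × 31 = 7.6659
  x=10: (0.087/0.461) × 25 = 4.7180
  x=11: (0.062/0.461) × 19 = 2.5553
Sum = 29.0000 + 16.1714 + 7.6659 + 4.7180 + 2.5553 = 60.1106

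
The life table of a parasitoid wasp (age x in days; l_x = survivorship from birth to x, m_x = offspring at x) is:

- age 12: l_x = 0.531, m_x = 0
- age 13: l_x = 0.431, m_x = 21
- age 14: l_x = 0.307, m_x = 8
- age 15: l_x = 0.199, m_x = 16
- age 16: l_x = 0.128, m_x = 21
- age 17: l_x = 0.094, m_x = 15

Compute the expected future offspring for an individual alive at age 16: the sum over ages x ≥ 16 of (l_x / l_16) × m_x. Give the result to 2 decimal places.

l_16 = 0.128. Conditional survival from age 16 to x is l_x / l_16.
  x=16: (0.128/0.128) × 21 = 21.0000
  x=17: (0.094/0.128) × 15 = 11.0156
Sum = 21.0000 + 11.0156 = 32.0156

32.02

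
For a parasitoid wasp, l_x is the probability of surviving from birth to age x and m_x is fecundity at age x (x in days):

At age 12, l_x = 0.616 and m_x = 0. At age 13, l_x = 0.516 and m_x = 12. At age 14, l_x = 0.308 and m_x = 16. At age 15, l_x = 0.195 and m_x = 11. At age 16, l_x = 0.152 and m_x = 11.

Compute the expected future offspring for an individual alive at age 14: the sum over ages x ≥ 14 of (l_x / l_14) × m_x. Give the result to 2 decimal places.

l_14 = 0.308. Conditional survival from age 14 to x is l_x / l_14.
  x=14: (0.308/0.308) × 16 = 16.0000
  x=15: (0.195/0.308) × 11 = 6.9643
  x=16: (0.152/0.308) × 11 = 5.4286
Sum = 16.0000 + 6.9643 + 5.4286 = 28.3929

28.39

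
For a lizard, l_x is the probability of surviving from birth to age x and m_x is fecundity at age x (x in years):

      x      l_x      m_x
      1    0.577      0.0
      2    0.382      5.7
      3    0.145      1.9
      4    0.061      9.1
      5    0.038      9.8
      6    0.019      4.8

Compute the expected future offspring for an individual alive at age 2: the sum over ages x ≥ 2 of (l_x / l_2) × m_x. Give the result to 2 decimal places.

9.09

l_2 = 0.382. Conditional survival from age 2 to x is l_x / l_2.
  x=2: (0.382/0.382) × 5.7 = 5.7000
  x=3: (0.145/0.382) × 1.9 = 0.7212
  x=4: (0.061/0.382) × 9.1 = 1.4531
  x=5: (0.038/0.382) × 9.8 = 0.9749
  x=6: (0.019/0.382) × 4.8 = 0.2387
Sum = 5.7000 + 0.7212 + 1.4531 + 0.9749 + 0.2387 = 9.0880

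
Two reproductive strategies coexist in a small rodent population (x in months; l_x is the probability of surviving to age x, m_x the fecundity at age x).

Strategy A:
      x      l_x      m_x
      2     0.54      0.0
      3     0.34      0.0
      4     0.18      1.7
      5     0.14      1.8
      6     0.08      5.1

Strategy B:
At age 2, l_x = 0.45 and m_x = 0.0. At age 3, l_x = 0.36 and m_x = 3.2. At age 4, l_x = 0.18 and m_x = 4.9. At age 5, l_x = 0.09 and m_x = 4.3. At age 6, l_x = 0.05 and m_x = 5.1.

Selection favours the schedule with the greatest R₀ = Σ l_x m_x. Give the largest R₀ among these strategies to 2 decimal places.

2.68

Strategy A: R₀ = 0.54×0.0 + 0.34×0.0 + 0.18×1.7 + 0.14×1.8 + 0.08×5.1 = 0.9660
Strategy B: R₀ = 0.45×0.0 + 0.36×3.2 + 0.18×4.9 + 0.09×4.3 + 0.05×5.1 = 2.6760
Highest R₀: strategy B with 2.6760.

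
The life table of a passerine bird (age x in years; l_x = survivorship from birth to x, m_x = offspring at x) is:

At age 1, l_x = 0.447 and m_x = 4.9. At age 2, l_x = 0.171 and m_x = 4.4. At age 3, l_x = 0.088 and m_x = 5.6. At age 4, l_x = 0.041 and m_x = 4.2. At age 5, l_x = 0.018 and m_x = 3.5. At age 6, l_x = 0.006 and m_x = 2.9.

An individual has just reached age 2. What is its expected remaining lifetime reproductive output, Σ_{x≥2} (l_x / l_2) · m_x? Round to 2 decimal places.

l_2 = 0.171. Conditional survival from age 2 to x is l_x / l_2.
  x=2: (0.171/0.171) × 4.4 = 4.4000
  x=3: (0.088/0.171) × 5.6 = 2.8819
  x=4: (0.041/0.171) × 4.2 = 1.0070
  x=5: (0.018/0.171) × 3.5 = 0.3684
  x=6: (0.006/0.171) × 2.9 = 0.1018
Sum = 4.4000 + 2.8819 + 1.0070 + 0.3684 + 0.1018 = 8.7591

8.76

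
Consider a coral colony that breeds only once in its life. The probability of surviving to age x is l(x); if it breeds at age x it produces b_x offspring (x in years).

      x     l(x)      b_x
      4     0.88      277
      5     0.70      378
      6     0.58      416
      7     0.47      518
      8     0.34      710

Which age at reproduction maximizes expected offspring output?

5

Expected offspring if breeding at age x = l(x) × b_x:
  age 4: 0.88 × 277 = 243.760
  age 5: 0.70 × 378 = 264.600
  age 6: 0.58 × 416 = 241.280
  age 7: 0.47 × 518 = 243.460
  age 8: 0.34 × 710 = 241.400
Maximum at age 5 (264.600).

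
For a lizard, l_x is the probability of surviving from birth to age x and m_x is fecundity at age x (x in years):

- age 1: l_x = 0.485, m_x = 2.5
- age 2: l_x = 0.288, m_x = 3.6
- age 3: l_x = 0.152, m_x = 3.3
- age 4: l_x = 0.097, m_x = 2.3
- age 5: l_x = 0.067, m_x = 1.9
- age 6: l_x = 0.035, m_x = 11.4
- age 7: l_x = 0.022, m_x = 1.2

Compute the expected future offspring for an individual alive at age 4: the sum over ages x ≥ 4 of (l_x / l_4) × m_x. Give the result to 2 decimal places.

8.00

l_4 = 0.097. Conditional survival from age 4 to x is l_x / l_4.
  x=4: (0.097/0.097) × 2.3 = 2.3000
  x=5: (0.067/0.097) × 1.9 = 1.3124
  x=6: (0.035/0.097) × 11.4 = 4.1134
  x=7: (0.022/0.097) × 1.2 = 0.2722
Sum = 2.3000 + 1.3124 + 4.1134 + 0.2722 = 7.9979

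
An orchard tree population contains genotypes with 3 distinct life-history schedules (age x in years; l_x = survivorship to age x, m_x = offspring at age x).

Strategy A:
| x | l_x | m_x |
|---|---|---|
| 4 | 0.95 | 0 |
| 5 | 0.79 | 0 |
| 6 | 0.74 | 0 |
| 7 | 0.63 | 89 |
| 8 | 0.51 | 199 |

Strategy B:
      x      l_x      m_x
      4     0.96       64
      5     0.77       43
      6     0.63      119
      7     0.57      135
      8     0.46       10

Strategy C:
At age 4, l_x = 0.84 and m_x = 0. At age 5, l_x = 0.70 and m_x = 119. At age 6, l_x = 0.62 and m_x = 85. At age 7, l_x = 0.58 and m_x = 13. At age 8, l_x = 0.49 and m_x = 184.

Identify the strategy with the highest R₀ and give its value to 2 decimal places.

Strategy A: R₀ = 0.95×0 + 0.79×0 + 0.74×0 + 0.63×89 + 0.51×199 = 157.5600
Strategy B: R₀ = 0.96×64 + 0.77×43 + 0.63×119 + 0.57×135 + 0.46×10 = 251.0700
Strategy C: R₀ = 0.84×0 + 0.70×119 + 0.62×85 + 0.58×13 + 0.49×184 = 233.7000
Highest R₀: strategy B with 251.0700.

251.07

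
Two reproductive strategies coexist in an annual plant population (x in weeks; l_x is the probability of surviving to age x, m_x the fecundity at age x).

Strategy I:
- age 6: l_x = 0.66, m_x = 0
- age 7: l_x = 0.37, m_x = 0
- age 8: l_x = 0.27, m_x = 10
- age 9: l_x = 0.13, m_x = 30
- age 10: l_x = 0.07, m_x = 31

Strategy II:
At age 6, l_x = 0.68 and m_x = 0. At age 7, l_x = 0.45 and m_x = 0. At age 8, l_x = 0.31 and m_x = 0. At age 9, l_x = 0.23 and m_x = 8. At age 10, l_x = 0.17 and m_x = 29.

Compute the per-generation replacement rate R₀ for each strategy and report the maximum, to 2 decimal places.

8.77

Strategy I: R₀ = 0.66×0 + 0.37×0 + 0.27×10 + 0.13×30 + 0.07×31 = 8.7700
Strategy II: R₀ = 0.68×0 + 0.45×0 + 0.31×0 + 0.23×8 + 0.17×29 = 6.7700
Highest R₀: strategy I with 8.7700.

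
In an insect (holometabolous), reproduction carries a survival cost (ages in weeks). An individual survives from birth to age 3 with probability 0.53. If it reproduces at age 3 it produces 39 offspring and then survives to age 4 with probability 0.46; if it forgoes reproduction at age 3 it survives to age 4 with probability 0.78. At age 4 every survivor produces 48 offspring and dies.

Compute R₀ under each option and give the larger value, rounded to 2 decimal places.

32.37

breed at age 3: R₀ = 0.53 × (39 + 0.46 × 48) = 0.53 × 61.0800 = 32.3724
delay to age 4: R₀ = 0.53 × (0.78 × 48) = 0.53 × 37.4400 = 19.8432
Higher: breed at age 3 (32.3724).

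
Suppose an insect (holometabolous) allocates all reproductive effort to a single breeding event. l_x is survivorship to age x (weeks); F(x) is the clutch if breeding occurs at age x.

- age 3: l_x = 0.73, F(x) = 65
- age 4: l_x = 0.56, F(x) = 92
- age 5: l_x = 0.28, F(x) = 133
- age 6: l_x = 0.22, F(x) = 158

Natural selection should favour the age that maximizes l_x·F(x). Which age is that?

Expected offspring if breeding at age x = l_x × F(x):
  age 3: 0.73 × 65 = 47.450
  age 4: 0.56 × 92 = 51.520
  age 5: 0.28 × 133 = 37.240
  age 6: 0.22 × 158 = 34.760
Maximum at age 4 (51.520).

4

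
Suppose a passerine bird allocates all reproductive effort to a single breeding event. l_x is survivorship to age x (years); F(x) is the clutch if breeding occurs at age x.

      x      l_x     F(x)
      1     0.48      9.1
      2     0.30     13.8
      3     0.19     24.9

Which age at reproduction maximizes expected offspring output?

Expected offspring if breeding at age x = l_x × F(x):
  age 1: 0.48 × 9.1 = 4.368
  age 2: 0.30 × 13.8 = 4.140
  age 3: 0.19 × 24.9 = 4.731
Maximum at age 3 (4.731).

3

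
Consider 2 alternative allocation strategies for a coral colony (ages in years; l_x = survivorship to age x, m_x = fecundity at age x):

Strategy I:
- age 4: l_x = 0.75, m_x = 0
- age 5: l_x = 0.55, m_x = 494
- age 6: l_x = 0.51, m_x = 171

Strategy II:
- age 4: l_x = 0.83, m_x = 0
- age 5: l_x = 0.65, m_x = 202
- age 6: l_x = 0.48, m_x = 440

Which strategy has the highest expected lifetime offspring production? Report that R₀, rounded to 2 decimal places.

Strategy I: R₀ = 0.75×0 + 0.55×494 + 0.51×171 = 358.9100
Strategy II: R₀ = 0.83×0 + 0.65×202 + 0.48×440 = 342.5000
Highest R₀: strategy I with 358.9100.

358.91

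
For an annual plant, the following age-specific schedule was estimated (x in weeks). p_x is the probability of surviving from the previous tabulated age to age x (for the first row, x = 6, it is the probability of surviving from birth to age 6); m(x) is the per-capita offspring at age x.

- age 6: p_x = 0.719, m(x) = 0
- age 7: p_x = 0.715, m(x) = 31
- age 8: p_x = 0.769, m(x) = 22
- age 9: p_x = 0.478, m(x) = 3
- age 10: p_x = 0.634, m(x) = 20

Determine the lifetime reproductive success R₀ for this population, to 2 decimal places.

Survivorship from birth: l_x = p_6·p_7·…·p_x.
  l_6 = 0.71900
  l_7 = 0.51408
  l_8 = 0.39533
  l_9 = 0.18897
  l_10 = 0.11981
R₀ = Σ l_x m(x):
  age 6: 0.71900 × 0 = 0.0000
  age 7: 0.51408 × 31 = 15.9365
  age 8: 0.39533 × 22 = 8.6973
  age 9: 0.18897 × 3 = 0.5669
  age 10: 0.11981 × 20 = 2.3962
R₀ = 0.0000 + 15.9365 + 8.6973 + 0.5669 + 2.3962 = 27.5968

27.60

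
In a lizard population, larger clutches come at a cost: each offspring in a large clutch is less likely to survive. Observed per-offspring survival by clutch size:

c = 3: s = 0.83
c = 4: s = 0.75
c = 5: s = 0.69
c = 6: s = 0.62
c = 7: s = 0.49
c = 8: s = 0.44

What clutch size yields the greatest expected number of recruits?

6

Expected recruits = c × s(c):
  c=3: 3 × 0.83 = 2.490
  c=4: 4 × 0.75 = 3.000
  c=5: 5 × 0.69 = 3.450
  c=6: 6 × 0.62 = 3.720
  c=7: 7 × 0.49 = 3.430
  c=8: 8 × 0.44 = 3.520
Maximum at c = 6 (3.720 recruits).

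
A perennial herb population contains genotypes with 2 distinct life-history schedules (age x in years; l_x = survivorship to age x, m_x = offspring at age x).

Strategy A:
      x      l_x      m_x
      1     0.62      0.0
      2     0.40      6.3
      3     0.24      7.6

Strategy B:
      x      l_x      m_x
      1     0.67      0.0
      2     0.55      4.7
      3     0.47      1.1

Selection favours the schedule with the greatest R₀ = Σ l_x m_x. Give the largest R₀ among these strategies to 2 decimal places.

4.34

Strategy A: R₀ = 0.62×0.0 + 0.40×6.3 + 0.24×7.6 = 4.3440
Strategy B: R₀ = 0.67×0.0 + 0.55×4.7 + 0.47×1.1 = 3.1020
Highest R₀: strategy A with 4.3440.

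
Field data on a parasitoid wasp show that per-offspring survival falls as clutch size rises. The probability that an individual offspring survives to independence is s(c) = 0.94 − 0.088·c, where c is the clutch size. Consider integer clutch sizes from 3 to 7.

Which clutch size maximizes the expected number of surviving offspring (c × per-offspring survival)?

Expected surviving offspring = c × s(c):
  c=3: 3 × 0.676 = 2.028
  c=4: 4 × 0.588 = 2.352
  c=5: 5 × 0.500 = 2.500
  c=6: 6 × 0.412 = 2.472
  c=7: 7 × 0.324 = 2.268
Maximum at c = 5 (2.500 surviving offspring).

5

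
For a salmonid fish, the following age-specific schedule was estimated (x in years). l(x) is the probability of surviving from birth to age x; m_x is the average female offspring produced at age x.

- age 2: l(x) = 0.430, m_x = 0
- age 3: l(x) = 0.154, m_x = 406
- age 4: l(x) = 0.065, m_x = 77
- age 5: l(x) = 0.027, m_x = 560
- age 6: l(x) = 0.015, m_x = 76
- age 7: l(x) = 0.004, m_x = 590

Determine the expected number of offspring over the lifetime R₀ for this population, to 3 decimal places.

86.149

R₀ = Σ l(x) m_x:
  age 2: 0.430 × 0 = 0.0000
  age 3: 0.154 × 406 = 62.5240
  age 4: 0.065 × 77 = 5.0050
  age 5: 0.027 × 560 = 15.1200
  age 6: 0.015 × 76 = 1.1400
  age 7: 0.004 × 590 = 2.3600
R₀ = 0.0000 + 62.5240 + 5.0050 + 15.1200 + 1.1400 + 2.3600 = 86.1490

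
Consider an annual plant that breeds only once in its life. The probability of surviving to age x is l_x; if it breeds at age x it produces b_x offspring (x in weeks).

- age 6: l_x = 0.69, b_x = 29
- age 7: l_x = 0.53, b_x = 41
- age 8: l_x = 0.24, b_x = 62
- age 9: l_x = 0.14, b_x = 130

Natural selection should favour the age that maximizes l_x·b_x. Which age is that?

7

Expected offspring if breeding at age x = l_x × b_x:
  age 6: 0.69 × 29 = 20.010
  age 7: 0.53 × 41 = 21.730
  age 8: 0.24 × 62 = 14.880
  age 9: 0.14 × 130 = 18.200
Maximum at age 7 (21.730).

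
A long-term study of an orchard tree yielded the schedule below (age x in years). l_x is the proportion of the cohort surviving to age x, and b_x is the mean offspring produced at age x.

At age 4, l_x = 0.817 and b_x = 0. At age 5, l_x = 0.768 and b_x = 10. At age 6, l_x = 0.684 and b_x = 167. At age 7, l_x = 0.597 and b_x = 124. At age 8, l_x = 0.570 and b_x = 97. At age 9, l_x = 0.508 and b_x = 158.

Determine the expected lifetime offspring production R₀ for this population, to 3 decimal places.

331.490

R₀ = Σ l_x b_x:
  age 4: 0.817 × 0 = 0.0000
  age 5: 0.768 × 10 = 7.6800
  age 6: 0.684 × 167 = 114.2280
  age 7: 0.597 × 124 = 74.0280
  age 8: 0.570 × 97 = 55.2900
  age 9: 0.508 × 158 = 80.2640
R₀ = 0.0000 + 7.6800 + 114.2280 + 74.0280 + 55.2900 + 80.2640 = 331.4900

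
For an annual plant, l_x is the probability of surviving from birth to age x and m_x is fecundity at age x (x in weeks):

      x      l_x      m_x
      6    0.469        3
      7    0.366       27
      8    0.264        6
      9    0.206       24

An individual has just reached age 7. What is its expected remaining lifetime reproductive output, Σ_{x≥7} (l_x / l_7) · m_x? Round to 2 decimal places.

l_7 = 0.366. Conditional survival from age 7 to x is l_x / l_7.
  x=7: (0.366/0.366) × 27 = 27.0000
  x=8: (0.264/0.366) × 6 = 4.3279
  x=9: (0.206/0.366) × 24 = 13.5082
Sum = 27.0000 + 4.3279 + 13.5082 = 44.8361

44.84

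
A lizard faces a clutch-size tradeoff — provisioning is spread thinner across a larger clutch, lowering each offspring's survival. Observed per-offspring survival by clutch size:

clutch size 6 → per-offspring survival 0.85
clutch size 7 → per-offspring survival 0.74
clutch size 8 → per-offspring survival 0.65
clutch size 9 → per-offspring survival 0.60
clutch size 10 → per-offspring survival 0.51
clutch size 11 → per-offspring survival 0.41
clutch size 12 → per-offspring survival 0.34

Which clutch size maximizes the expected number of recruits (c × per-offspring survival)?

Expected recruits = c × s(c):
  c=6: 6 × 0.85 = 5.100
  c=7: 7 × 0.74 = 5.180
  c=8: 8 × 0.65 = 5.200
  c=9: 9 × 0.60 = 5.400
  c=10: 10 × 0.51 = 5.100
  c=11: 11 × 0.41 = 4.510
  c=12: 12 × 0.34 = 4.080
Maximum at c = 9 (5.400 recruits).

9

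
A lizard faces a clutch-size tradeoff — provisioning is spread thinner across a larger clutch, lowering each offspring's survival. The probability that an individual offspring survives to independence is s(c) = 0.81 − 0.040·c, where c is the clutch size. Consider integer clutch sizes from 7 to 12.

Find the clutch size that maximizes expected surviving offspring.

10

Expected surviving offspring = c × s(c):
  c=7: 7 × 0.530 = 3.710
  c=8: 8 × 0.490 = 3.920
  c=9: 9 × 0.450 = 4.050
  c=10: 10 × 0.410 = 4.100
  c=11: 11 × 0.370 = 4.070
  c=12: 12 × 0.330 = 3.960
Maximum at c = 10 (4.100 surviving offspring).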